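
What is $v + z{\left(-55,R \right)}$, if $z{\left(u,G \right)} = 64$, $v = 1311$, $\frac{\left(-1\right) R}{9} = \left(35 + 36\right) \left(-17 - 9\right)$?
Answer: $1375$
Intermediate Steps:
$R = 16614$ ($R = - 9 \left(35 + 36\right) \left(-17 - 9\right) = - 9 \cdot 71 \left(-26\right) = \left(-9\right) \left(-1846\right) = 16614$)
$v + z{\left(-55,R \right)} = 1311 + 64 = 1375$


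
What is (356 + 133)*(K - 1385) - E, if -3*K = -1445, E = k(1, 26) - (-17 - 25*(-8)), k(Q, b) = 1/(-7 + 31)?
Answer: -10597129/24 ≈ -4.4155e+5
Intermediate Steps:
k(Q, b) = 1/24
E = -4391/24 (E = 1/24 - (-17 - 25*(-8)) = 1/24 - (-17 + 200) = 1/24 - 1*183 = 1/24 - 183 = -4391/24 ≈ -182.96)
K = 1445/3 (K = -1/3*(-1445) = 1445/3 ≈ 481.67)
(356 + 133)*(K - 1385) - E = (356 + 133)*(1445/3 - 1385) - 1*(-4391/24) = 489*(-2710/3) + 4391/24 = -441730 + 4391/24 = -10597129/24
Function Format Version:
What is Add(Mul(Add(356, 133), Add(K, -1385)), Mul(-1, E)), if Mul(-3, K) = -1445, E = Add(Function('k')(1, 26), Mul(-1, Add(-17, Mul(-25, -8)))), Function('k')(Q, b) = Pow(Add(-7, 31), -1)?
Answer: Rational(-10597129, 24) ≈ -4.4155e+5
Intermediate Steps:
Function('k')(Q, b) = Rational(1, 24) (Function('k')(Q, b) = Pow(24, -1) = Rational(1, 24))
E = Rational(-4391, 24) (E = Add(Rational(1, 24), Mul(-1, Add(-17, Mul(-25, -8)))) = Add(Rational(1, 24), Mul(-1, Add(-17, 200))) = Add(Rational(1, 24), Mul(-1, 183)) = Add(Rational(1, 24), -183) = Rational(-4391, 24) ≈ -182.96)
K = Rational(1445, 3) (K = Mul(Rational(-1, 3), -1445) = Rational(1445, 3) ≈ 481.67)
Add(Mul(Add(356, 133), Add(K, -1385)), Mul(-1, E)) = Add(Mul(Add(356, 133), Add(Rational(1445, 3), -1385)), Mul(-1, Rational(-4391, 24))) = Add(Mul(489, Rational(-2710, 3)), Rational(4391, 24)) = Add(-441730, Rational(4391, 24)) = Rational(-10597129, 24)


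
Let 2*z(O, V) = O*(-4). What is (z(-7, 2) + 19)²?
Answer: 1089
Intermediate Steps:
z(O, V) = -2*O (z(O, V) = (O*(-4))/2 = (-4*O)/2 = -2*O)
(z(-7, 2) + 19)² = (-2*(-7) + 19)² = (14 + 19)² = 33² = 1089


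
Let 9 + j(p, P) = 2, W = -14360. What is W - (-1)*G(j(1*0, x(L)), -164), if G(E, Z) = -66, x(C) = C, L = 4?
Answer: -14426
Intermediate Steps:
j(p, P) = -7 (j(p, P) = -9 + 2 = -7)
W - (-1)*G(j(1*0, x(L)), -164) = -14360 - (-1)*(-66) = -14360 - 1*66 = -14360 - 66 = -14426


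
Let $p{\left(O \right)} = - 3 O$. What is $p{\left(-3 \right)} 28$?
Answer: $252$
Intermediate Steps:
$p{\left(-3 \right)} 28 = \left(-3\right) \left(-3\right) 28 = 9 \cdot 28 = 252$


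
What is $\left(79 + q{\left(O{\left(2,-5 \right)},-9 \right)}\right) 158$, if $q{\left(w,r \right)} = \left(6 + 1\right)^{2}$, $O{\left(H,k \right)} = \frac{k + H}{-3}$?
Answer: $20224$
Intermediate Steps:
$O{\left(H,k \right)} = - \frac{H}{3} - \frac{k}{3}$ ($O{\left(H,k \right)} = \left(H + k\right) \left(- \frac{1}{3}\right) = - \frac{H}{3} - \frac{k}{3}$)
$q{\left(w,r \right)} = 49$ ($q{\left(w,r \right)} = 7^{2} = 49$)
$\left(79 + q{\left(O{\left(2,-5 \right)},-9 \right)}\right) 158 = \left(79 + 49\right) 158 = 128 \cdot 158 = 20224$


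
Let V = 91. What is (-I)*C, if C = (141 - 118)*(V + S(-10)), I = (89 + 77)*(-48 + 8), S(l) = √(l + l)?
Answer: 13897520 + 305440*I*√5 ≈ 1.3898e+7 + 6.8299e+5*I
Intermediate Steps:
S(l) = √2*√l (S(l) = √(2*l) = √2*√l)
I = -6640 (I = 166*(-40) = -6640)
C = 2093 + 46*I*√5 (C = (141 - 118)*(91 + √2*√(-10)) = 23*(91 + √2*(I*√10)) = 23*(91 + 2*I*√5) = 2093 + 46*I*√5 ≈ 2093.0 + 102.86*I)
(-I)*C = (-1*(-6640))*(2093 + 46*I*√5) = 6640*(2093 + 46*I*√5) = 13897520 + 305440*I*√5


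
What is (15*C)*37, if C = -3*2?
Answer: -3330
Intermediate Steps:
C = -6
(15*C)*37 = (15*(-6))*37 = -90*37 = -3330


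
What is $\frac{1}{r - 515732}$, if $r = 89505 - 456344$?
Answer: $- \frac{1}{882571} \approx -1.1331 \cdot 10^{-6}$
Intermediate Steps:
$r = -366839$
$\frac{1}{r - 515732} = \frac{1}{-366839 - 515732} = \frac{1}{-882571} = - \frac{1}{882571}$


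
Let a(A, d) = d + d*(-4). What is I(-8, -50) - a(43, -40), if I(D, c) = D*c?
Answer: 280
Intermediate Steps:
a(A, d) = -3*d (a(A, d) = d - 4*d = -3*d)
I(-8, -50) - a(43, -40) = -8*(-50) - (-3)*(-40) = 400 - 1*120 = 400 - 120 = 280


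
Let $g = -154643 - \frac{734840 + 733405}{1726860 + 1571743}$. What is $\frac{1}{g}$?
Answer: $- \frac{3298603}{510107331974} \approx -6.4665 \cdot 10^{-6}$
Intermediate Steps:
$g = - \frac{510107331974}{3298603}$ ($g = -154643 - \frac{1468245}{3298603} = - \frac{510107331974}{3298603} \approx -1.5464 \cdot 10^{5}$)
$\frac{1}{g} = \frac{1}{- \frac{510107331974}{3298603}} = - \frac{3298603}{510107331974}$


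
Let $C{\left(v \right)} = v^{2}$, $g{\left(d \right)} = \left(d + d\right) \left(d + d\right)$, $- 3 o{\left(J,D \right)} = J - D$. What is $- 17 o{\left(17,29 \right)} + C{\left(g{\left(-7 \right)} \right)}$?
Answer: $38348$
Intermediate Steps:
$o{\left(J,D \right)} = - \frac{J}{3} + \frac{D}{3}$ ($o{\left(J,D \right)} = - \frac{J - D}{3} = - \frac{J}{3} + \frac{D}{3}$)
$g{\left(d \right)} = 4 d^{2}$ ($g{\left(d \right)} = 2 d 2 d = 4 d^{2}$)
$- 17 o{\left(17,29 \right)} + C{\left(g{\left(-7 \right)} \right)} = - 17 \left(\left(- \frac{1}{3}\right) 17 + \frac{1}{3} \cdot 29\right) + \left(4 \left(-7\right)^{2}\right)^{2} = - 17 \left(- \frac{17}{3} + \frac{29}{3}\right) + \left(4 \cdot 49\right)^{2} = \left(-17\right) 4 + 196^{2} = -68 + 38416 = 38348$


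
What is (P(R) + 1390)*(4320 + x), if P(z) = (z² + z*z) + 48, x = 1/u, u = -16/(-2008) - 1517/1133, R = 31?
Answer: 1831020729440/126167 ≈ 1.4513e+7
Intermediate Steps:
u = -378501/284383 (u = -16*(-1/2008) - 1517*1/1133 = 2/251 - 1517/1133 = -378501/284383 ≈ -1.3310)
x = -284383/378501 (x = 1/(-378501/284383) = -284383/378501 ≈ -0.75134)
P(z) = 48 + 2*z² (P(z) = (z² + z²) + 48 = 2*z² + 48 = 48 + 2*z²)
(P(R) + 1390)*(4320 + x) = ((48 + 2*31²) + 1390)*(4320 - 284383/378501) = ((48 + 2*961) + 1390)*(1634839937/378501) = ((48 + 1922) + 1390)*(1634839937/378501) = (1970 + 1390)*(1634839937/378501) = 3360*(1634839937/378501) = 1831020729440/126167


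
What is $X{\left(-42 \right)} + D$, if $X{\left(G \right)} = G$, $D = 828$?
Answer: $786$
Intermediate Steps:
$X{\left(-42 \right)} + D = -42 + 828 = 786$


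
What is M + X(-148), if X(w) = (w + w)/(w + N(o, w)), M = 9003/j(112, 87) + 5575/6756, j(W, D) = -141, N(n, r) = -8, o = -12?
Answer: -252333047/4127916 ≈ -61.128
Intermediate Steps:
M = -20012731/317532 (M = 9003/(-141) + 5575/6756 = 9003*(-1/141) + 5575*(1/6756) = -3001/47 + 5575/6756 = -20012731/317532 ≈ -63.026)
X(w) = 2*w/(-8 + w) (X(w) = (w + w)/(w - 8) = (2*w)/(-8 + w) = 2*w/(-8 + w))
M + X(-148) = -20012731/317532 + 2*(-148)/(-8 - 148) = -20012731/317532 + 2*(-148)/(-156) = -20012731/317532 + 2*(-148)*(-1/156) = -20012731/317532 + 74/39 = -252333047/4127916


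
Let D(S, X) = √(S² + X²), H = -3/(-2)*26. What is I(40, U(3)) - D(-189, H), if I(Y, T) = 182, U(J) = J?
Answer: 182 - 3*√4138 ≈ -10.982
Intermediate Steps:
H = 39 (H = -3*(-½)*26 = (3/2)*26 = 39)
I(40, U(3)) - D(-189, H) = 182 - √((-189)² + 39²) = 182 - √(35721 + 1521) = 182 - √37242 = 182 - 3*√4138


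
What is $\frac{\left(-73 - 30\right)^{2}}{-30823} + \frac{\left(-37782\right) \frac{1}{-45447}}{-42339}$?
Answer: $- \frac{2268310647687}{6589890729851} \approx -0.34421$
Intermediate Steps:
$\frac{\left(-73 - 30\right)^{2}}{-30823} + \frac{\left(-37782\right) \frac{1}{-45447}}{-42339} = \left(-103\right)^{2} \left(- \frac{1}{30823}\right) + \left(-37782\right) \left(- \frac{1}{45447}\right) \left(- \frac{1}{42339}\right) = 10609 \left(- \frac{1}{30823}\right) + \frac{12594}{15149} \left(- \frac{1}{42339}\right) = - \frac{10609}{30823} - \frac{4198}{213797837} = - \frac{2268310647687}{6589890729851}$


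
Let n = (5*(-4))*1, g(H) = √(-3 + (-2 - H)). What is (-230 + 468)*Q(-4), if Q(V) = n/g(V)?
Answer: 4760*I ≈ 4760.0*I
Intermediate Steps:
g(H) = √(-5 - H)
n = -20 (n = -20*1 = -20)
Q(V) = -20/√(-5 - V)
(-230 + 468)*Q(-4) = (-230 + 468)*(-20/√(-5 - 1*(-4))) = 238*(-20/√(-5 + 4)) = 238*(-(-20)*I) = 238*(20*I) = 4760*I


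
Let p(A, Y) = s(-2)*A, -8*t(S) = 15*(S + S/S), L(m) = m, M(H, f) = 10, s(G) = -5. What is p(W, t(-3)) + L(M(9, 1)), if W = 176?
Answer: -870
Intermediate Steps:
t(S) = -15/8 - 15*S/8 (t(S) = -15*(S + S/S)/8 = -15*(S + 1)/8 = -15*(1 + S)/8 = -(15 + 15*S)/8 = -15/8 - 15*S/8)
p(A, Y) = -5*A
p(W, t(-3)) + L(M(9, 1)) = -5*176 + 10 = -880 + 10 = -870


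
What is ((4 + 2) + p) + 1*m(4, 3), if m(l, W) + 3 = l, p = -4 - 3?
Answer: 0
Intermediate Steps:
p = -7
m(l, W) = -3 + l
((4 + 2) + p) + 1*m(4, 3) = ((4 + 2) - 7) + 1*(-3 + 4) = (6 - 7) + 1*1 = -1 + 1 = 0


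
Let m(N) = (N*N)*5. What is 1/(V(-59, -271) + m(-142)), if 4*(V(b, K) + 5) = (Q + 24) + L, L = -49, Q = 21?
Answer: 1/100814 ≈ 9.9193e-6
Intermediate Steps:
V(b, K) = -6 (V(b, K) = -5 + ((21 + 24) - 49)/4 = -5 + (45 - 49)/4 = -5 + (1/4)*(-4) = -5 - 1 = -6)
m(N) = 5*N**2 (m(N) = N**2*5 = 5*N**2)
1/(V(-59, -271) + m(-142)) = 1/(-6 + 5*(-142)**2) = 1/(-6 + 5*20164) = 1/(-6 + 100820) = 1/100814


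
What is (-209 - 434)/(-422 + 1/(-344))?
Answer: 221192/145169 ≈ 1.5237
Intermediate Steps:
(-209 - 434)/(-422 + 1/(-344)) = -643/(-422 - 1/344) = -643/(-145169/344) = -643*(-344/145169) = 221192/145169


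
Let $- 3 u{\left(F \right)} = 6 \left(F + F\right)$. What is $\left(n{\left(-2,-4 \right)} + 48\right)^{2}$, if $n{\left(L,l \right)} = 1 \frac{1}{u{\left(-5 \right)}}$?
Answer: $\frac{923521}{400} \approx 2308.8$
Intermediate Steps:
$u{\left(F \right)} = - 4 F$ ($u{\left(F \right)} = - \frac{6 \left(F + F\right)}{3} = - \frac{6 \cdot 2 F}{3} = - \frac{12 F}{3} = - 4 F$)
$n{\left(L,l \right)} = \frac{1}{20}$ ($n{\left(L,l \right)} = 1 \frac{1}{\left(-4\right) \left(-5\right)} = 1 \cdot \frac{1}{20} = \frac{1}{20}$)
$\left(n{\left(-2,-4 \right)} + 48\right)^{2} = \left(\frac{1}{20} + 48\right)^{2} = \left(\frac{961}{20}\right)^{2} = \frac{923521}{400}$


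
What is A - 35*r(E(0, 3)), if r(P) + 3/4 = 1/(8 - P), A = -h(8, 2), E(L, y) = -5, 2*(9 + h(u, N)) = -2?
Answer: 1745/52 ≈ 33.558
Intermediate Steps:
h(u, N) = -10 (h(u, N) = -9 + (½)*(-2) = -9 - 1 = -10)
A = 10 (A = -1*(-10) = 10)
r(P) = -¾ + 1/(8 - P)
A - 35*r(E(0, 3)) = 10 - 35*(20 - 3*(-5))/(4*(-8 - 5)) = 10 - 35*(20 + 15)/(4*(-13)) = 10 - 35*(-1)*35/(4*13) = 10 - 35*(-35/52) = 10 + 1225/52 = 1745/52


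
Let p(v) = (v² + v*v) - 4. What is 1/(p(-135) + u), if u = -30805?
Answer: 1/5641 ≈ 0.00017727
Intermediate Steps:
p(v) = -4 + 2*v² (p(v) = (v² + v²) - 4 = 2*v² - 4 = -4 + 2*v²)
1/(p(-135) + u) = 1/((-4 + 2*(-135)²) - 30805) = 1/((-4 + 2*18225) - 30805) = 1/((-4 + 36450) - 30805) = 1/(36446 - 30805) = 1/5641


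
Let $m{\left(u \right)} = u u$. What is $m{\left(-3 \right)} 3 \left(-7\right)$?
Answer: $-189$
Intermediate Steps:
$m{\left(u \right)} = u^{2}$
$m{\left(-3 \right)} 3 \left(-7\right) = \left(-3\right)^{2} \cdot 3 \left(-7\right) = 9 \cdot 3 \left(-7\right) = 27 \left(-7\right) = -189$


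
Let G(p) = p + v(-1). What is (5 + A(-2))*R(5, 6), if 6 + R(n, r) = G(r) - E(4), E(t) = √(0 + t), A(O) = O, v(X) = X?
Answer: -9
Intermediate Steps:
G(p) = -1 + p (G(p) = p - 1 = -1 + p)
E(t) = √t
R(n, r) = -9 + r (R(n, r) = -6 + ((-1 + r) - √4) = -6 + ((-1 + r) - 1*2) = -6 + ((-1 + r) - 2) = -6 + (-3 + r) = -9 + r)
(5 + A(-2))*R(5, 6) = (5 - 2)*(-9 + 6) = 3*(-3) = -9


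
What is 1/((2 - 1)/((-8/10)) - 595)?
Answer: -4/2385 ≈ -0.0016771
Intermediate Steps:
1/((2 - 1)/((-8/10)) - 595) = 1/(1/(-8*⅒) - 595) = 1/(1/(-⅘) - 595) = 1/(-5/4*1 - 595) = 1/(-5/4 - 595) = 1/(-2385/4) = -4/2385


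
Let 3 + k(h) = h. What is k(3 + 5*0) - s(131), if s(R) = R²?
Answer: -17161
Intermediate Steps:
k(h) = -3 + h
k(3 + 5*0) - s(131) = (-3 + (3 + 5*0)) - 1*131² = (-3 + (3 + 0)) - 1*17161 = (-3 + 3) - 17161 = 0 - 17161 = -17161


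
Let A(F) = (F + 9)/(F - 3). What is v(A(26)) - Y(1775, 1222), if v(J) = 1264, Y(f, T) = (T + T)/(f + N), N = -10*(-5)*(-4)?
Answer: 1988356/1575 ≈ 1262.4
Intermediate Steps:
N = -200 (N = 50*(-4) = -200)
Y(f, T) = 2*T/(-200 + f) (Y(f, T) = (T + T)/(f - 200) = (2*T)/(-200 + f) = 2*T/(-200 + f))
A(F) = (9 + F)/(-3 + F)
v(A(26)) - Y(1775, 1222) = 1264 - 2*1222/(-200 + 1775) = 1264 - 2*1222/1575 = 1264 - 1*2444/1575 = 1264 - 2444/1575 = 1988356/1575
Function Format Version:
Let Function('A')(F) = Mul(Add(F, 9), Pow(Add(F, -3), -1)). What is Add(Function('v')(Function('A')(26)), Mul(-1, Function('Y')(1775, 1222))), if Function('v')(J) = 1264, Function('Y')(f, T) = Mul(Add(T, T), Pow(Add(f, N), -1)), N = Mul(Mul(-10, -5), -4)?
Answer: Rational(1988356, 1575) ≈ 1262.4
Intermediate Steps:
N = -200 (N = Mul(50, -4) = -200)
Function('Y')(f, T) = Mul(2, T, Pow(Add(-200, f), -1)) (Function('Y')(f, T) = Mul(Add(T, T), Pow(Add(f, -200), -1)) = Mul(Mul(2, T), Pow(Add(-200, f), -1)) = Mul(2, T, Pow(Add(-200, f), -1)))
Function('A')(F) = Mul(Pow(Add(-3, F), -1), Add(9, F)) (Function('A')(F) = Mul(Add(9, F), Pow(Add(-3, F), -1)) = Mul(Pow(Add(-3, F), -1), Add(9, F)))
Add(Function('v')(Function('A')(26)), Mul(-1, Function('Y')(1775, 1222))) = Add(1264, Mul(-1, Mul(2, 1222, Pow(Add(-200, 1775), -1)))) = Add(1264, Mul(-1, Mul(2, 1222, Pow(1575, -1)))) = Add(1264, Mul(-1, Mul(2, 1222, Rational(1, 1575)))) = Add(1264, Mul(-1, Rational(2444, 1575))) = Add(1264, Rational(-2444, 1575)) = Rational(1988356, 1575)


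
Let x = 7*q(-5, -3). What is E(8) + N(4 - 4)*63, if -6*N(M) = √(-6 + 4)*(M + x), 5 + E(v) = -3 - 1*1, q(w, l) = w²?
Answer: -9 - 3675*I*√2/2 ≈ -9.0 - 2598.6*I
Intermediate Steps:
E(v) = -9 (E(v) = -5 + (-3 - 1*1) = -5 + (-3 - 1) = -5 - 4 = -9)
x = 175 (x = 7*(-5)² = 7*25 = 175)
N(M) = -I*√2*(175 + M)/6 (N(M) = -√(-6 + 4)*(M + 175)/6 = -√(-2)*(175 + M)/6 = -I*√2*(175 + M)/6)
E(8) + N(4 - 4)*63 = -9 + (I*√2*(-175 - (4 - 4))/6)*63 = -9 + (I*√2*(-175 - 1*0)/6)*63 = -9 + (I*√2*(-175 + 0)/6)*63 = -9 + ((⅙)*I*√2*(-175))*63 = -9 - 175*I*√2/6*63 = -9 - 3675*I*√2/2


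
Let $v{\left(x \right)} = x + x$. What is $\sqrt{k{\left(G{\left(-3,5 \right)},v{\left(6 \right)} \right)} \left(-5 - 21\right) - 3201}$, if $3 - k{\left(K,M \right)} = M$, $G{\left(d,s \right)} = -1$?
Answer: $i \sqrt{2967} \approx 54.47 i$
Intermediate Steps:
$v{\left(x \right)} = 2 x$
$k{\left(K,M \right)} = 3 - M$
$\sqrt{k{\left(G{\left(-3,5 \right)},v{\left(6 \right)} \right)} \left(-5 - 21\right) - 3201} = \sqrt{\left(3 - 2 \cdot 6\right) \left(-5 - 21\right) - 3201} = \sqrt{\left(3 - 12\right) \left(-26\right) - 3201} = \sqrt{\left(-9\right) \left(-26\right) - 3201} = \sqrt{234 - 3201} = \sqrt{-2967} = i \sqrt{2967}$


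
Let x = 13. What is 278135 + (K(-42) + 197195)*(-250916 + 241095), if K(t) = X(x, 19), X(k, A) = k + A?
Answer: -1936688232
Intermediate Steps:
X(k, A) = A + k
K(t) = 32 (K(t) = 19 + 13 = 32)
278135 + (K(-42) + 197195)*(-250916 + 241095) = 278135 + (32 + 197195)*(-250916 + 241095) = 278135 + 197227*(-9821) = 278135 - 1936966367 = -1936688232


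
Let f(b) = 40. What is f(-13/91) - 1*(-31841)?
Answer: 31881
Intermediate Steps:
f(-13/91) - 1*(-31841) = 40 - 1*(-31841) = 40 + 31841 = 31881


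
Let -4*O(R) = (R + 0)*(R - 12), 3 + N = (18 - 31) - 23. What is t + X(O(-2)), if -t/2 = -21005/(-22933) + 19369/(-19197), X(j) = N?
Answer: -17087634655/440244801 ≈ -38.814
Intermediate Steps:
N = -39 (N = -3 + ((18 - 31) - 23) = -3 + (-13 - 23) = -3 - 36 = -39)
O(R) = -R*(-12 + R)/4 (O(R) = -(R + 0)*(R - 12)/4 = -R*(-12 + R)/4)
X(j) = -39
t = 81912584/440244801 (t = -2*(-21005/(-22933) + 19369/(-19197)) = -2*(-21005*(-1/22933) + 19369*(-1/19197)) = -2*(21005/22933 - 19369/19197) = -2*(-40956292/440244801) = 81912584/440244801 ≈ 0.18606)
t + X(O(-2)) = 81912584/440244801 - 39 = -17087634655/440244801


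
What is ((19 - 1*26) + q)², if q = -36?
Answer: 1849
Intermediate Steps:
((19 - 1*26) + q)² = ((19 - 1*26) - 36)² = ((19 - 26) - 36)² = (-7 - 36)² = (-43)² = 1849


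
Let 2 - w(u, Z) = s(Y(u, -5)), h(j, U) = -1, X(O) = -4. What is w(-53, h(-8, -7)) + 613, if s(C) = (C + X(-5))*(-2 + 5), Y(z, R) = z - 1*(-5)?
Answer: 771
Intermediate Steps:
Y(z, R) = 5 + z (Y(z, R) = z + 5 = 5 + z)
s(C) = -12 + 3*C (s(C) = (C - 4)*(-2 + 5) = (-4 + C)*3 = -12 + 3*C)
w(u, Z) = -1 - 3*u (w(u, Z) = 2 - (-12 + 3*(5 + u)) = 2 - (-12 + (15 + 3*u)) = 2 - (3 + 3*u) = 2 + (-3 - 3*u) = -1 - 3*u)
w(-53, h(-8, -7)) + 613 = (-1 - 3*(-53)) + 613 = (-1 + 159) + 613 = 158 + 613 = 771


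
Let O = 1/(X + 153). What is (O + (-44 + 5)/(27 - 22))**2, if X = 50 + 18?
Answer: 74200996/1221025 ≈ 60.769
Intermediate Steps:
X = 68
O = 1/221 (O = 1/(68 + 153) = 1/221 ≈ 0.0045249)
(O + (-44 + 5)/(27 - 22))**2 = (1/221 + (-44 + 5)/(27 - 22))**2 = (1/221 - 39/5)**2 = (-8614/1105)**2 = 74200996/1221025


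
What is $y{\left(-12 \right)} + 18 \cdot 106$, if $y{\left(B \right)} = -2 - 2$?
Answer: $1904$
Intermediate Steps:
$y{\left(B \right)} = -4$ ($y{\left(B \right)} = -2 - 2 = -4$)
$y{\left(-12 \right)} + 18 \cdot 106 = -4 + 18 \cdot 106 = -4 + 1908 = 1904$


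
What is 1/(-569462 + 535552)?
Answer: -1/33910 ≈ -2.9490e-5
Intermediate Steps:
1/(-569462 + 535552) = 1/(-33910) = -1/33910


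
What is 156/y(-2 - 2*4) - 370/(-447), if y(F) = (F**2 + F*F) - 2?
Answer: 2648/1639 ≈ 1.6156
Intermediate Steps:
y(F) = -2 + 2*F**2 (y(F) = (F**2 + F**2) - 2 = 2*F**2 - 2 = -2 + 2*F**2)
156/y(-2 - 2*4) - 370/(-447) = 156/(-2 + 2*(-2 - 2*4)**2) - 370/(-447) = 156/(-2 + 2*(-2 - 8)**2) - 370*(-1/447) = 156/(-2 + 2*(-10)**2) + 370/447 = 156/(-2 + 2*100) + 370/447 = 156/(-2 + 200) + 370/447 = 156/198 + 370/447 = 156*(1/198) + 370/447 = 26/33 + 370/447 = 2648/1639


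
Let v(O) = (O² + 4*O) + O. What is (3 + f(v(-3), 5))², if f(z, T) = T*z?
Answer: 729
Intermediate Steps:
v(O) = O² + 5*O
(3 + f(v(-3), 5))² = (3 + 5*(-3*(5 - 3)))² = (3 + 5*(-3*2))² = (3 + 5*(-6))² = (3 - 30)² = (-27)² = 729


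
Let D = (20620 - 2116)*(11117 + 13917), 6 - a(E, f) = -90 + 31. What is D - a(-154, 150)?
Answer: 463229071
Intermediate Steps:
a(E, f) = 65 (a(E, f) = 6 - (-90 + 31) = 6 - 1*(-59) = 6 + 59 = 65)
D = 463229136 (D = 18504*25034 = 463229136)
D - a(-154, 150) = 463229136 - 1*65 = 463229136 - 65 = 463229071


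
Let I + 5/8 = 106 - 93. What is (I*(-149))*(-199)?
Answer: 2935449/8 ≈ 3.6693e+5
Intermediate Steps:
I = 99/8 (I = -5/8 + (106 - 93) = -5/8 + 13 = 99/8 ≈ 12.375)
(I*(-149))*(-199) = ((99/8)*(-149))*(-199) = -14751/8*(-199) = 2935449/8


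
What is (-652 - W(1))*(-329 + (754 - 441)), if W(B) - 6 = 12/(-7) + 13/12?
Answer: 220876/21 ≈ 10518.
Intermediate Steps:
W(B) = 451/84 (W(B) = 6 + (12/(-7) + 13/12) = 6 + (12*(-⅐) + 13*(1/12)) = 6 + (-12/7 + 13/12) = 6 - 53/84 = 451/84)
(-652 - W(1))*(-329 + (754 - 441)) = (-652 - 1*451/84)*(-329 + (754 - 441)) = (-652 - 451/84)*(-329 + 313) = -55219/84*(-16) = 220876/21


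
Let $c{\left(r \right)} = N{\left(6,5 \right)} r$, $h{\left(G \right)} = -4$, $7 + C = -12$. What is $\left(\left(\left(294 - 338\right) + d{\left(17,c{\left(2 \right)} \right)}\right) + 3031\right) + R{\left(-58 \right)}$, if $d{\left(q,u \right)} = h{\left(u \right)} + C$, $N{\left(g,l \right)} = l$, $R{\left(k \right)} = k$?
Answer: $2906$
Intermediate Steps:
$C = -19$ ($C = -7 - 12 = -19$)
$c{\left(r \right)} = 5 r$
$d{\left(q,u \right)} = -23$ ($d{\left(q,u \right)} = -4 - 19 = -23$)
$\left(\left(\left(294 - 338\right) + d{\left(17,c{\left(2 \right)} \right)}\right) + 3031\right) + R{\left(-58 \right)} = \left(\left(\left(294 - 338\right) - 23\right) + 3031\right) - 58 = \left(\left(-44 - 23\right) + 3031\right) - 58 = \left(-67 + 3031\right) - 58 = 2964 - 58 = 2906$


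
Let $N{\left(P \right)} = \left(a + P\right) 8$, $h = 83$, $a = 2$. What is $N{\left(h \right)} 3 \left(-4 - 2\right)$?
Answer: $-12240$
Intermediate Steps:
$N{\left(P \right)} = 16 + 8 P$ ($N{\left(P \right)} = \left(2 + P\right) 8 = 16 + 8 P$)
$N{\left(h \right)} 3 \left(-4 - 2\right) = \left(16 + 8 \cdot 83\right) 3 \left(-4 - 2\right) = \left(16 + 664\right) 3 \left(-6\right) = 680 \left(-18\right) = -12240$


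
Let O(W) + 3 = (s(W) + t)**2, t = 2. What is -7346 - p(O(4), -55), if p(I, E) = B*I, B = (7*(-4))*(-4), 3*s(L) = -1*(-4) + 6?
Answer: -91762/9 ≈ -10196.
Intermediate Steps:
s(L) = 10/3 (s(L) = (-1*(-4) + 6)/3 = (4 + 6)/3 = (1/3)*10 = 10/3)
O(W) = 229/9 (O(W) = -3 + (10/3 + 2)**2 = -3 + (16/3)**2 = -3 + 256/9 = 229/9)
B = 112 (B = -28*(-4) = 112)
p(I, E) = 112*I
-7346 - p(O(4), -55) = -7346 - 112*229/9 = -7346 - 1*25648/9 = -7346 - 25648/9 = -91762/9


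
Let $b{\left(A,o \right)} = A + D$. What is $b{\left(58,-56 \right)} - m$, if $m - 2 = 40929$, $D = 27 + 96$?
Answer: $-40750$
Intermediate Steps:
$D = 123$
$b{\left(A,o \right)} = 123 + A$ ($b{\left(A,o \right)} = A + 123 = 123 + A$)
$m = 40931$ ($m = 2 + 40929 = 40931$)
$b{\left(58,-56 \right)} - m = \left(123 + 58\right) - 40931 = 181 - 40931 = -40750$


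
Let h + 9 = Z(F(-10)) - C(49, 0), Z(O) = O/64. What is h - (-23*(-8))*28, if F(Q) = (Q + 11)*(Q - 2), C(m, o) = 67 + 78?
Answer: -84899/16 ≈ -5306.2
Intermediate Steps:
C(m, o) = 145
F(Q) = (-2 + Q)*(11 + Q) (F(Q) = (11 + Q)*(-2 + Q) = (-2 + Q)*(11 + Q))
Z(O) = O/64 (Z(O) = O*(1/64) = O/64)
h = -2467/16 (h = -9 + ((-22 + (-10)² + 9*(-10))/64 - 1*145) = -9 + ((-22 + 100 - 90)/64 - 145) = -9 + ((1/64)*(-12) - 145) = -9 + (-3/16 - 145) = -9 - 2323/16 = -2467/16 ≈ -154.19)
h - (-23*(-8))*28 = -2467/16 - (-23*(-8))*28 = -2467/16 - 184*28 = -2467/16 - 1*5152 = -2467/16 - 5152 = -84899/16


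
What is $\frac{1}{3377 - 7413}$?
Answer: $- \frac{1}{4036} \approx -0.00024777$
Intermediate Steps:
$\frac{1}{3377 - 7413} = \frac{1}{-4036} = - \frac{1}{4036}$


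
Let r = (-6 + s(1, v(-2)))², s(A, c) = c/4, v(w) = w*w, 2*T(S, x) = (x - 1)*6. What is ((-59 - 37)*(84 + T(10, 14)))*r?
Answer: -295200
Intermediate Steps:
T(S, x) = -3 + 3*x (T(S, x) = ((x - 1)*6)/2 = ((-1 + x)*6)/2 = (-6 + 6*x)/2 = -3 + 3*x)
v(w) = w²
s(A, c) = c/4 (s(A, c) = c*(¼) = c/4)
r = 25 (r = (-6 + (¼)*(-2)²)² = (-6 + (¼)*4)² = (-6 + 1)² = (-5)² = 25)
((-59 - 37)*(84 + T(10, 14)))*r = ((-59 - 37)*(84 + (-3 + 3*14)))*25 = -96*(84 + (-3 + 42))*25 = -96*(84 + 39)*25 = -96*123*25 = -11808*25 = -295200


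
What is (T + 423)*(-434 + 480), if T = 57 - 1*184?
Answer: 13616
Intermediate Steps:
T = -127 (T = 57 - 184 = -127)
(T + 423)*(-434 + 480) = (-127 + 423)*(-434 + 480) = 296*46 = 13616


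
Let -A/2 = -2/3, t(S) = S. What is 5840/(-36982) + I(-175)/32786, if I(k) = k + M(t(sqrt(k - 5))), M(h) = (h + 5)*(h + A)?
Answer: -306528455/1818737778 + 19*I*sqrt(5)/16393 ≈ -0.16854 + 0.0025917*I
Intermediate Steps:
A = 4/3 (A = -(-4)/3 = -2*(-2/3) = 4/3 ≈ 1.3333)
M(h) = (5 + h)*(4/3 + h) (M(h) = (h + 5)*(h + 4/3) = (5 + h)*(4/3 + h))
I(k) = 5/3 + 2*k + 19*sqrt(-5 + k)/3 (I(k) = k + (20/3 + (sqrt(k - 5))**2 + 19*sqrt(k - 5)/3) = k + (20/3 + (sqrt(-5 + k))**2 + 19*sqrt(-5 + k)/3) = k + (20/3 + (-5 + k) + 19*sqrt(-5 + k)/3) = k + (5/3 + k + 19*sqrt(-5 + k)/3) = 5/3 + 2*k + 19*sqrt(-5 + k)/3)
5840/(-36982) + I(-175)/32786 = 5840/(-36982) + (5/3 + 2*(-175) + 19*sqrt(-5 - 175)/3)/32786 = 5840*(-1/36982) + (5/3 - 350 + 19*sqrt(-180)/3)*(1/32786) = -2920/18491 + (5/3 - 350 + 19*(6*I*sqrt(5))/3)*(1/32786) = -2920/18491 + (5/3 - 350 + 38*I*sqrt(5))*(1/32786) = -2920/18491 + (-1045/3 + 38*I*sqrt(5))*(1/32786) = -2920/18491 + (-1045/98358 + 19*I*sqrt(5)/16393) = -306528455/1818737778 + 19*I*sqrt(5)/16393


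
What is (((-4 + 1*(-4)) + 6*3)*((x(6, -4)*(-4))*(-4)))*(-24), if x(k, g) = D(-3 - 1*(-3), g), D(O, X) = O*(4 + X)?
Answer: 0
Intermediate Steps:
x(k, g) = 0 (x(k, g) = (-3 - 1*(-3))*(4 + g) = (-3 + 3)*(4 + g) = 0*(4 + g) = 0)
(((-4 + 1*(-4)) + 6*3)*((x(6, -4)*(-4))*(-4)))*(-24) = (((-4 + 1*(-4)) + 6*3)*((0*(-4))*(-4)))*(-24) = (((-4 - 4) + 18)*(0*(-4)))*(-24) = ((-8 + 18)*0)*(-24) = (10*0)*(-24) = 0*(-24) = 0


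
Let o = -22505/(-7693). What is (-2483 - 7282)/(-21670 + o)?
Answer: 2146347/4762423 ≈ 0.45068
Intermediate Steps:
o = 3215/1099 (o = -22505*(-1)/7693 = -1*(-3215/1099) = 3215/1099 ≈ 2.9254)
(-2483 - 7282)/(-21670 + o) = (-2483 - 7282)/(-21670 + 3215/1099) = -9765/(-23812115/1099) = -9765*(-1099/23812115) = 2146347/4762423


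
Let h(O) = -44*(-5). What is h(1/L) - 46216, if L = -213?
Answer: -45996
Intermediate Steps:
h(O) = 220
h(1/L) - 46216 = 220 - 46216 = -45996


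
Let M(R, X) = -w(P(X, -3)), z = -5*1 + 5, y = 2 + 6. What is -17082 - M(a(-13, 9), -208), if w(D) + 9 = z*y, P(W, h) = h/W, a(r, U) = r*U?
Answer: -17091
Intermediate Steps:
y = 8
z = 0 (z = -5 + 5 = 0)
a(r, U) = U*r
w(D) = -9 (w(D) = -9 + 0*8 = -9 + 0 = -9)
M(R, X) = 9 (M(R, X) = -1*(-9) = 9)
-17082 - M(a(-13, 9), -208) = -17082 - 1*9 = -17082 - 9 = -17091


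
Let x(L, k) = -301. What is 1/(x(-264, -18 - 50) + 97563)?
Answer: 1/97262 ≈ 1.0282e-5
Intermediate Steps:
1/(x(-264, -18 - 50) + 97563) = 1/(-301 + 97563) = 1/97262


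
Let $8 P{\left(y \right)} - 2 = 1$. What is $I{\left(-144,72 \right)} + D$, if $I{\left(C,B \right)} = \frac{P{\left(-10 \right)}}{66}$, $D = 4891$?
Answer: $\frac{860817}{176} \approx 4891.0$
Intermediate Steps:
$P{\left(y \right)} = \frac{3}{8}$ ($P{\left(y \right)} = \frac{1}{4} + \frac{1}{8} \cdot 1 = \frac{1}{4} + \frac{1}{8} = \frac{3}{8}$)
$I{\left(C,B \right)} = \frac{1}{176}$ ($I{\left(C,B \right)} = \frac{3}{8 \cdot 66} = \frac{3}{8} \cdot \frac{1}{66} = \frac{1}{176}$)
$I{\left(-144,72 \right)} + D = \frac{1}{176} + 4891 = \frac{860817}{176}$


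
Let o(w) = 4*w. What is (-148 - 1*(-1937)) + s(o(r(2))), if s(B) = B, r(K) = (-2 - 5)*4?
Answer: 1677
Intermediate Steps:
r(K) = -28 (r(K) = -7*4 = -28)
(-148 - 1*(-1937)) + s(o(r(2))) = (-148 - 1*(-1937)) + 4*(-28) = (-148 + 1937) - 112 = 1789 - 112 = 1677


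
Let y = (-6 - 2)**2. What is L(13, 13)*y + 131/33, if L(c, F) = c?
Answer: 27587/33 ≈ 835.97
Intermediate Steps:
y = 64 (y = (-8)**2 = 64)
L(13, 13)*y + 131/33 = 13*64 + 131/33 = 832 + 131*(1/33) = 832 + 131/33 = 27587/33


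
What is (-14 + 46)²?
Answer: 1024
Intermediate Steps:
(-14 + 46)² = 32² = 1024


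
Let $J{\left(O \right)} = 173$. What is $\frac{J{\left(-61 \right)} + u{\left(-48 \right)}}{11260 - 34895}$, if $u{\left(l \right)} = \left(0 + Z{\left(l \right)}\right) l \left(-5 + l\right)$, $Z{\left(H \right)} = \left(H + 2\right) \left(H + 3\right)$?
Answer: $- \frac{5266253}{23635} \approx -222.82$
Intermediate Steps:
$Z{\left(H \right)} = \left(2 + H\right) \left(3 + H\right)$
$u{\left(l \right)} = l \left(-5 + l\right) \left(6 + l^{2} + 5 l\right)$ ($u{\left(l \right)} = \left(0 + \left(6 + l^{2} + 5 l\right)\right) l \left(-5 + l\right) = \left(6 + l^{2} + 5 l\right) l \left(-5 + l\right) = l \left(-5 + l\right) \left(6 + l^{2} + 5 l\right)$)
$\frac{J{\left(-61 \right)} + u{\left(-48 \right)}}{11260 - 34895} = \frac{173 - 48 \left(-30 + \left(-48\right)^{3} - -912\right)}{11260 - 34895} = \frac{173 - 48 \left(-30 - 110592 + 912\right)}{-23635} = \left(173 - -5266080\right) \left(- \frac{1}{23635}\right) = \left(173 + 5266080\right) \left(- \frac{1}{23635}\right) = 5266253 \left(- \frac{1}{23635}\right) = - \frac{5266253}{23635}$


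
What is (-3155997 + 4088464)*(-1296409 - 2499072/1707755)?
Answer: -2064436667535598889/1707755 ≈ -1.2089e+12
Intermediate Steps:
(-3155997 + 4088464)*(-1296409 - 2499072/1707755) = 932467*(-1296409 - 2499072*1/1707755) = 932467*(-1296409 - 2499072/1707755) = 932467*(-2213951450867/1707755) = -2064436667535598889/1707755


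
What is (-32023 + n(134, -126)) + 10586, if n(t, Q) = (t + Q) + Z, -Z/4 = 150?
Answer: -22029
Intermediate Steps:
Z = -600 (Z = -4*150 = -600)
n(t, Q) = -600 + Q + t (n(t, Q) = (t + Q) - 600 = (Q + t) - 600 = -600 + Q + t)
(-32023 + n(134, -126)) + 10586 = (-32023 + (-600 - 126 + 134)) + 10586 = (-32023 - 592) + 10586 = -32615 + 10586 = -22029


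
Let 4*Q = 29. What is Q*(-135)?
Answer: -3915/4 ≈ -978.75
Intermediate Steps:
Q = 29/4 (Q = (¼)*29 = 29/4 ≈ 7.2500)
Q*(-135) = (29/4)*(-135) = -3915/4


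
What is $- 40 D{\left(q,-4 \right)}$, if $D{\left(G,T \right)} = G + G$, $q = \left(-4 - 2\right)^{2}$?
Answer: $-2880$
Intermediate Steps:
$q = 36$ ($q = \left(-6\right)^{2} = 36$)
$D{\left(G,T \right)} = 2 G$
$- 40 D{\left(q,-4 \right)} = - 40 \cdot 2 \cdot 36 = \left(-40\right) 72 = -2880$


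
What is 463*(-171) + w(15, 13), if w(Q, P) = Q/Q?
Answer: -79172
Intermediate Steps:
w(Q, P) = 1
463*(-171) + w(15, 13) = 463*(-171) + 1 = -79173 + 1 = -79172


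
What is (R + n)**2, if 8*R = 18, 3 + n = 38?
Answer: 22201/16 ≈ 1387.6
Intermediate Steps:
n = 35 (n = -3 + 38 = 35)
R = 9/4 (R = (1/8)*18 = 9/4 ≈ 2.2500)
(R + n)**2 = (9/4 + 35)**2 = (149/4)**2 = 22201/16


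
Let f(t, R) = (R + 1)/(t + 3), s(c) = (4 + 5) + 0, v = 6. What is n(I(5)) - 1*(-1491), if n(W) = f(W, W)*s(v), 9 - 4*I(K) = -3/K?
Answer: 4490/3 ≈ 1496.7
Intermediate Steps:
s(c) = 9 (s(c) = 9 + 0 = 9)
f(t, R) = (1 + R)/(3 + t)
I(K) = 9/4 + 3/(4*K) (I(K) = 9/4 - (-3)/(4*K) = 9/4 + 3/(4*K))
n(W) = 9*(1 + W)/(3 + W) (n(W) = ((1 + W)/(3 + W))*9 = 9*(1 + W)/(3 + W))
n(I(5)) - 1*(-1491) = 9*(1 + (¾)*(1 + 3*5)/5)/(3 + (¾)*(1 + 3*5)/5) - 1*(-1491) = 9*(1 + (¾)*(⅕)*(1 + 15))/(3 + (¾)*(⅕)*(1 + 15)) + 1491 = 9*(1 + (¾)*(⅕)*16)/(3 + (¾)*(⅕)*16) + 1491 = 9*(1 + 12/5)/(3 + 12/5) + 1491 = 9*(17/5)/(27/5) + 1491 = 9*(5/27)*(17/5) + 1491 = 17/3 + 1491 = 4490/3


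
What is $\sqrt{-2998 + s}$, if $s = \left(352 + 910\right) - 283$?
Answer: $i \sqrt{2019} \approx 44.933 i$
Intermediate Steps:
$s = 979$ ($s = 1262 - 283 = 979$)
$\sqrt{-2998 + s} = \sqrt{-2998 + 979} = \sqrt{-2019} = i \sqrt{2019}$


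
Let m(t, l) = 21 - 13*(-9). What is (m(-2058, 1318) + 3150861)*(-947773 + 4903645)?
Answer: 12464948716128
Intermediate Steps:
m(t, l) = 138 (m(t, l) = 21 + 117 = 138)
(m(-2058, 1318) + 3150861)*(-947773 + 4903645) = (138 + 3150861)*(-947773 + 4903645) = 3150999*3955872 = 12464948716128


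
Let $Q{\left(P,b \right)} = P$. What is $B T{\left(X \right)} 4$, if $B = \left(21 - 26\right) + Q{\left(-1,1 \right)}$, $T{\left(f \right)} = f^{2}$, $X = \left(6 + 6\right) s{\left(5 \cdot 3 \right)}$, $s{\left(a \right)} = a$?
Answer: $-777600$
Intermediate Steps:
$X = 180$ ($X = \left(6 + 6\right) 5 \cdot 3 = 12 \cdot 15 = 180$)
$B = -6$ ($B = \left(21 - 26\right) - 1 = -5 - 1 = -6$)
$B T{\left(X \right)} 4 = - 6 \cdot 180^{2} \cdot 4 = \left(-6\right) 32400 \cdot 4 = \left(-194400\right) 4 = -777600$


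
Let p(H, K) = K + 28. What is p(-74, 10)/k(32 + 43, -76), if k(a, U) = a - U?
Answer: 38/151 ≈ 0.25166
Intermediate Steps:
p(H, K) = 28 + K
p(-74, 10)/k(32 + 43, -76) = (28 + 10)/((32 + 43) - 1*(-76)) = 38/(75 + 76) = 38/151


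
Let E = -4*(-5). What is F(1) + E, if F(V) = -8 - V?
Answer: 11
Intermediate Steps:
E = 20
F(1) + E = (-8 - 1*1) + 20 = (-8 - 1) + 20 = -9 + 20 = 11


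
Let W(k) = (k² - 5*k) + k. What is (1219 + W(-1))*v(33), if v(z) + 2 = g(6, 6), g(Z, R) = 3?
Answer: 1224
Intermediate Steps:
v(z) = 1 (v(z) = -2 + 3 = 1)
W(k) = k² - 4*k
(1219 + W(-1))*v(33) = (1219 - (-4 - 1))*1 = (1219 - 1*(-5))*1 = (1219 + 5)*1 = 1224*1 = 1224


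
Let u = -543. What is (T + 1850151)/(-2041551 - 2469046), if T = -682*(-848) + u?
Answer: -2427944/4510597 ≈ -0.53828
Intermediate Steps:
T = 577793 (T = -682*(-848) - 543 = 578336 - 543 = 577793)
(T + 1850151)/(-2041551 - 2469046) = (577793 + 1850151)/(-2041551 - 2469046) = 2427944/(-4510597) = 2427944*(-1/4510597) = -2427944/4510597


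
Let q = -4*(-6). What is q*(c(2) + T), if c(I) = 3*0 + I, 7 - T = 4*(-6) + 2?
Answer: 744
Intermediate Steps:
q = 24
T = 29 (T = 7 - (4*(-6) + 2) = 7 - (-24 + 2) = 7 - 1*(-22) = 7 + 22 = 29)
c(I) = I (c(I) = 0 + I = I)
q*(c(2) + T) = 24*(2 + 29) = 24*31 = 744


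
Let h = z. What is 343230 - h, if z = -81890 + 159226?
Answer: 265894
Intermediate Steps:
z = 77336
h = 77336
343230 - h = 343230 - 1*77336 = 343230 - 77336 = 265894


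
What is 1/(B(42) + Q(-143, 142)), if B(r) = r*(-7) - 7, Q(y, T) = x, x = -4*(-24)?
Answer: -1/205 ≈ -0.0048781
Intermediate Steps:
x = 96
Q(y, T) = 96
B(r) = -7 - 7*r (B(r) = -7*r - 7 = -7 - 7*r)
1/(B(42) + Q(-143, 142)) = 1/((-7 - 7*42) + 96) = 1/((-7 - 294) + 96) = 1/(-301 + 96) = 1/(-205) = -1/205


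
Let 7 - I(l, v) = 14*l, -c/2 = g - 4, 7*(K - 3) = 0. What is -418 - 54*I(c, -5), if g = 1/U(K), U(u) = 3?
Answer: 4748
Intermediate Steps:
K = 3 (K = 3 + (⅐)*0 = 3 + 0 = 3)
g = ⅓ (g = 1/3 = ⅓ ≈ 0.33333)
c = 22/3 (c = -2*(⅓ - 4) = -2*(-11/3) = 22/3 ≈ 7.3333)
I(l, v) = 7 - 14*l
-418 - 54*I(c, -5) = -418 - 54*(7 - 14*22/3) = -418 - 54*(7 - 308/3) = -418 - 54*(-287/3) = -418 + 5166 = 4748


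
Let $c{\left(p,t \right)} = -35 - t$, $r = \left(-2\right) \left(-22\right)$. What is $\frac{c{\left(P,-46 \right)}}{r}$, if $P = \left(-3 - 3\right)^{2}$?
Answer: $\frac{1}{4} \approx 0.25$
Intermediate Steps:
$P = 36$ ($P = \left(-6\right)^{2} = 36$)
$r = 44$
$\frac{c{\left(P,-46 \right)}}{r} = \frac{-35 - -46}{44} = \frac{-35 + 46}{44} = \frac{1}{44} \cdot 11 = \frac{1}{4}$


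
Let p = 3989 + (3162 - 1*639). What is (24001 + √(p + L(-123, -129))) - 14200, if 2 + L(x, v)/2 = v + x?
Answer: 9801 + 2*√1501 ≈ 9878.5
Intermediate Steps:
L(x, v) = -4 + 2*v + 2*x (L(x, v) = -4 + 2*(v + x) = -4 + (2*v + 2*x) = -4 + 2*v + 2*x)
p = 6512 (p = 3989 + (3162 - 639) = 3989 + 2523 = 6512)
(24001 + √(p + L(-123, -129))) - 14200 = (24001 + √(6512 + (-4 + 2*(-129) + 2*(-123)))) - 14200 = (24001 + √(6512 + (-4 - 258 - 246))) - 14200 = (24001 + √(6512 - 508)) - 14200 = (24001 + √6004) - 14200 = (24001 + 2*√1501) - 14200 = 9801 + 2*√1501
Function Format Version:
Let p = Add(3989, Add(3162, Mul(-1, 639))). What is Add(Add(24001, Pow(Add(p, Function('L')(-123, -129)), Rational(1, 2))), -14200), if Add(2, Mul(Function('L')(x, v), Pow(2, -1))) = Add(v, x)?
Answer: Add(9801, Mul(2, Pow(1501, Rational(1, 2)))) ≈ 9878.5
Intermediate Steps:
Function('L')(x, v) = Add(-4, Mul(2, v), Mul(2, x)) (Function('L')(x, v) = Add(-4, Mul(2, Add(v, x))) = Add(-4, Add(Mul(2, v), Mul(2, x))) = Add(-4, Mul(2, v), Mul(2, x)))
p = 6512 (p = Add(3989, Add(3162, -639)) = Add(3989, 2523) = 6512)
Add(Add(24001, Pow(Add(p, Function('L')(-123, -129)), Rational(1, 2))), -14200) = Add(Add(24001, Pow(Add(6512, Add(-4, Mul(2, -129), Mul(2, -123))), Rational(1, 2))), -14200) = Add(Add(24001, Pow(Add(6512, Add(-4, -258, -246)), Rational(1, 2))), -14200) = Add(Add(24001, Pow(Add(6512, -508), Rational(1, 2))), -14200) = Add(Add(24001, Pow(6004, Rational(1, 2))), -14200) = Add(Add(24001, Mul(2, Pow(1501, Rational(1, 2)))), -14200) = Add(9801, Mul(2, Pow(1501, Rational(1, 2))))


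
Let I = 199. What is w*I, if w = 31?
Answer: 6169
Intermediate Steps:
w*I = 31*199 = 6169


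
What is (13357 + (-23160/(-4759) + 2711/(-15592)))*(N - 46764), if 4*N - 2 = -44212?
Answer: -114646500668942711/148404656 ≈ -7.7253e+8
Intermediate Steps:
N = -22105/2 (N = ½ + (¼)*(-44212) = ½ - 11053 = -22105/2 ≈ -11053.)
(13357 + (-23160/(-4759) + 2711/(-15592)))*(N - 46764) = (13357 + (-23160/(-4759) + 2711/(-15592)))*(-22105/2 - 46764) = (13357 + (-23160*(-1/4759) + 2711*(-1/15592)))*(-115633/2) = (13357 + (23160/4759 - 2711/15592))*(-115633/2) = (13357 + 348209071/74202328)*(-115633/2) = (991468704167/74202328)*(-115633/2) = -114646500668942711/148404656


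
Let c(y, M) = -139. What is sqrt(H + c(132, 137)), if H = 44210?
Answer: sqrt(44071) ≈ 209.93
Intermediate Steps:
sqrt(H + c(132, 137)) = sqrt(44210 - 139) = sqrt(44071)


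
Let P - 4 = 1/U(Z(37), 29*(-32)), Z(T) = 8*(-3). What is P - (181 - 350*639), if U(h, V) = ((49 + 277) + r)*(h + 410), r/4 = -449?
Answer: 126803049659/567420 ≈ 2.2347e+5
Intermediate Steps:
r = -1796 (r = 4*(-449) = -1796)
Z(T) = -24
U(h, V) = -602700 - 1470*h (U(h, V) = ((49 + 277) - 1796)*(h + 410) = (326 - 1796)*(410 + h) = -1470*(410 + h) = -602700 - 1470*h)
P = 2269679/567420 (P = 4 + 1/(-602700 - 1470*(-24)) = 4 + 1/(-602700 + 35280) = 4 + 1/(-567420) = 4 - 1/567420 = 2269679/567420 ≈ 4.0000)
P - (181 - 350*639) = 2269679/567420 - (181 - 350*639) = 2269679/567420 - (181 - 223650) = 2269679/567420 - 1*(-223469) = 2269679/567420 + 223469 = 126803049659/567420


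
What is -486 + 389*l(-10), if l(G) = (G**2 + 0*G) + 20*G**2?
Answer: 816414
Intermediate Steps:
l(G) = 21*G**2 (l(G) = (G**2 + 0) + 20*G**2 = G**2 + 20*G**2 = 21*G**2)
-486 + 389*l(-10) = -486 + 389*(21*(-10)**2) = -486 + 389*(21*100) = -486 + 389*2100 = -486 + 816900 = 816414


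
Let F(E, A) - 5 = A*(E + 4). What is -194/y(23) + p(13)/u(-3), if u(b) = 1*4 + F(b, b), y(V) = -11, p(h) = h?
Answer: 1307/66 ≈ 19.803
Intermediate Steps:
F(E, A) = 5 + A*(4 + E) (F(E, A) = 5 + A*(E + 4) = 5 + A*(4 + E))
u(b) = 9 + b² + 4*b (u(b) = 1*4 + (5 + 4*b + b*b) = 4 + (5 + 4*b + b²) = 4 + (5 + b² + 4*b) = 9 + b² + 4*b)
-194/y(23) + p(13)/u(-3) = -194/(-11) + 13/(9 + (-3)² + 4*(-3)) = -194*(-1/11) + 13/(9 + 9 - 12) = 194/11 + 13/6 = 1307/66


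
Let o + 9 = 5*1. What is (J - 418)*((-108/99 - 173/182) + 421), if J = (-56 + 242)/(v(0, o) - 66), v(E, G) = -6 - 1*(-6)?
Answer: -3882596895/22022 ≈ -1.7631e+5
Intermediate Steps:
o = -4 (o = -9 + 5*1 = -9 + 5 = -4)
v(E, G) = 0 (v(E, G) = -6 + 6 = 0)
J = -31/11 (J = (-56 + 242)/(0 - 66) = 186/(-66) = 186*(-1/66) = -31/11 ≈ -2.8182)
(J - 418)*((-108/99 - 173/182) + 421) = (-31/11 - 418)*((-108/99 - 173/182) + 421) = -4629*((-108*1/99 - 173*1/182) + 421)/11 = -4629*((-12/11 - 173/182) + 421)/11 = -4629*(-4087/2002 + 421)/11 = -4629/11*838755/2002 = -3882596895/22022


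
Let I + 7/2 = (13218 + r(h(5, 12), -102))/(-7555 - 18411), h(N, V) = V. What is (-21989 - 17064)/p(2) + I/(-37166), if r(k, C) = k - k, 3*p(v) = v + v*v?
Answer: -18844094725335/965052356 ≈ -19527.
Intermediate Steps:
p(v) = v/3 + v²/3 (p(v) = (v + v*v)/3 = (v + v²)/3 = v/3 + v²/3)
r(k, C) = 0
I = -104099/25966 (I = -7/2 + (13218 + 0)/(-7555 - 18411) = -7/2 + 13218/(-25966) = -7/2 + 13218*(-1/25966) = -7/2 - 6609/12983 = -104099/25966 ≈ -4.0090)
(-21989 - 17064)/p(2) + I/(-37166) = (-21989 - 17064)/(((⅓)*2*(1 + 2))) - 104099/25966/(-37166) = -39053/((⅓)*2*3) - 104099/25966*(-1/37166) = -39053/2 + 104099/965052356 = -18844094725335/965052356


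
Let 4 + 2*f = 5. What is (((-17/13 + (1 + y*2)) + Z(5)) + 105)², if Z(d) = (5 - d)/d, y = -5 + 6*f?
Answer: 1713481/169 ≈ 10139.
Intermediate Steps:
f = ½ (f = -2 + (½)*5 = -2 + 5/2 = ½ ≈ 0.50000)
y = -2 (y = -5 + 6*(½) = -5 + 3 = -2)
Z(d) = (5 - d)/d
(((-17/13 + (1 + y*2)) + Z(5)) + 105)² = (((-17/13 + (1 - 2*2)) + (5 - 1*5)/5) + 105)² = (((-17*1/13 + (1 - 4)) + (5 - 5)/5) + 105)² = (((-17/13 - 3) + (⅕)*0) + 105)² = ((-56/13 + 0) + 105)² = (-56/13 + 105)² = (1309/13)² = 1713481/169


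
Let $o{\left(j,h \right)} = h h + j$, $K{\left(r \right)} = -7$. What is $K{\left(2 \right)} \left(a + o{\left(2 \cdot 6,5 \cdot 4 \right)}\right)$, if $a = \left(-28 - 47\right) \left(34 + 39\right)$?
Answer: $35441$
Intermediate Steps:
$o{\left(j,h \right)} = j + h^{2}$ ($o{\left(j,h \right)} = h^{2} + j = j + h^{2}$)
$a = -5475$ ($a = \left(-75\right) 73 = -5475$)
$K{\left(2 \right)} \left(a + o{\left(2 \cdot 6,5 \cdot 4 \right)}\right) = - 7 \left(-5475 + \left(2 \cdot 6 + \left(5 \cdot 4\right)^{2}\right)\right) = - 7 \left(-5475 + \left(12 + 20^{2}\right)\right) = - 7 \left(-5475 + \left(12 + 400\right)\right) = - 7 \left(-5475 + 412\right) = \left(-7\right) \left(-5063\right) = 35441$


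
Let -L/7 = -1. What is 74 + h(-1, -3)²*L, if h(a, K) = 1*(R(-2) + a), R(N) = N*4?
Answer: 641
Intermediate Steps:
L = 7 (L = -7*(-1) = 7)
R(N) = 4*N
h(a, K) = -8 + a (h(a, K) = 1*(4*(-2) + a) = 1*(-8 + a) = -8 + a)
74 + h(-1, -3)²*L = 74 + (-8 - 1)²*7 = 74 + (-9)²*7 = 74 + 81*7 = 74 + 567 = 641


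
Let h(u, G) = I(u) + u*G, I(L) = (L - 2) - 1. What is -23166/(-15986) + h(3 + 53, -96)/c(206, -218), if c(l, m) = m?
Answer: 45071833/1742474 ≈ 25.867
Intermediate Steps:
I(L) = -3 + L (I(L) = (-2 + L) - 1 = -3 + L)
h(u, G) = -3 + u + G*u (h(u, G) = (-3 + u) + u*G = (-3 + u) + G*u = -3 + u + G*u)
-23166/(-15986) + h(3 + 53, -96)/c(206, -218) = -23166/(-15986) + (-3 + (3 + 53) - 96*(3 + 53))/(-218) = -23166*(-1/15986) + (-3 + 56 - 96*56)*(-1/218) = 11583/7993 + (-3 + 56 - 5376)*(-1/218) = 11583/7993 - 5323*(-1/218) = 11583/7993 + 5323/218 = 45071833/1742474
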